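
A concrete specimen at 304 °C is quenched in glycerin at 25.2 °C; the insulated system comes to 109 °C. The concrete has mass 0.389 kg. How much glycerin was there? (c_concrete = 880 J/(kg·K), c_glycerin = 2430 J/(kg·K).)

m ≈ 0.328 kg

Let T be the final temperature. ΣQ_i = 0:
0.389·880·(109 − 304) + m·2430·(109 − 25.2) = 0
203634 m = 66752
m = 66752/203634 ≈ 0.3278 kg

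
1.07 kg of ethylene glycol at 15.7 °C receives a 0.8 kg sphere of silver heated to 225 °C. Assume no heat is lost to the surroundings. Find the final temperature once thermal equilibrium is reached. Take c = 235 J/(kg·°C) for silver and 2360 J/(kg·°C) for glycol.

T_f ≈ 30.2 °C

T_f is the heat-capacity-weighted average of the initial temperatures:
T_f = (188×225 + 2525.2×15.7) / (188 + 2525.2)
    = 81946 / 2713.2 ≈ 30.20 °C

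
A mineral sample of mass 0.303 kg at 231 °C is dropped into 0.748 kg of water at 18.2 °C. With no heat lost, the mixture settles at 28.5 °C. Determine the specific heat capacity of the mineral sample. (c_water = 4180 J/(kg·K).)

c ≈ 525 J/(kg·K)

Heat gained plus heat lost sum to zero:
0.303·c·(28.5 − 231) + 0.748·4180·(28.5 − 18.2) = 0
-61.36 c = -32204
c = -32204/-61.36 ≈ 524.9 J/(kg·K)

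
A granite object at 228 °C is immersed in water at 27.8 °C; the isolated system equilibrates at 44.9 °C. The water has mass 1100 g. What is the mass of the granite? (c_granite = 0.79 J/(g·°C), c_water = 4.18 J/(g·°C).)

Conservation of energy gives ΣQ = 0:
m·0.79·(44.9 − 228) + 1100·4.18·(44.9 − 27.8) = 0
-144.65 m = -78626
m = -78626/-144.65 ≈ 543.6 g

m ≈ 544 g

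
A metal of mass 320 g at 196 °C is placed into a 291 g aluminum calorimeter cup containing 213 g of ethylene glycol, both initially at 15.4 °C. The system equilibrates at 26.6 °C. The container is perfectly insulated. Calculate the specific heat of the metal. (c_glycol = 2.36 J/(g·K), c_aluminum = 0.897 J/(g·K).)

Conservation of energy gives ΣQ = 0:
320·c·(26.6 − 196) + 213·2.36·(26.6 − 15.4) + 291·0.897·(26.6 − 15.4) = 0
-54208 c = -8553.5
c = -8553.5/-54208 ≈ 0.1578 J/(g·K)

c ≈ 0.158 J/(g·K)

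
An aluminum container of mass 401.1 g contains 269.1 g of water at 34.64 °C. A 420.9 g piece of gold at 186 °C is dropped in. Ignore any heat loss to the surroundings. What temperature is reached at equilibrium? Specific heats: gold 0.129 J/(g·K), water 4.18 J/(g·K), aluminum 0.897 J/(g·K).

Taking heat into each body as positive, Σ m c ΔT = 0:
420.9×0.129×(T − 186) + 269.1×4.18×(T − 34.64) + 401.1×0.897×(T − 34.64) = 0
54.3(T − 186) + 1124.8(T − 34.64) + 359.79(T − 34.64) = 0
(54.3 + 1124.8 + 359.79) T = 54.3×186 + 1124.8×34.64 + 359.79×34.64
T ≈ 39.98 °C

T_f ≈ 40.0 °C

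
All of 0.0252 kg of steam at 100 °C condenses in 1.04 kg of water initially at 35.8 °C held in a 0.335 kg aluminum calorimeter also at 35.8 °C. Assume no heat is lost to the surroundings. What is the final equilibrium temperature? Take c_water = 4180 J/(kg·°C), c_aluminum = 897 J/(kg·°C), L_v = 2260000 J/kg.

T_f ≈ 49.2 °C

Energy conservation, ΣQ = 0:
steam→water at 100 °C releases m L_v = 0.0252·2260000 = 56952
  condensate cools 100→T: 0.0252·4180·(T − 100) = 105.34(T − 100)
  water warms: 1.04·4180·(T − 35.8) = 4347.2(T − 35.8)
  cup: 300.5(T − 35.8)
4753 T = 56952 + 10534 + 166387 = 233873
T ≈ 49.21 °C — below 100 °C, confirming all the steam condensed.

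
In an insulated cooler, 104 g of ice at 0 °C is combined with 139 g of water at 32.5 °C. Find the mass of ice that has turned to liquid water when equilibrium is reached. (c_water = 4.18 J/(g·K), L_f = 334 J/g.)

m_melted ≈ 56.5 g

Heat available from the water dropping to 0 °C: 139×4.18×32.5 = 18883 J.
Melting all 104 g of ice would need 104×334 = 34736 J.
Since 18883 < 34736 J, not all the ice melts; equilibrium is at 0 °C.
Mass melted = 18883/334 ≈ 56.54 g.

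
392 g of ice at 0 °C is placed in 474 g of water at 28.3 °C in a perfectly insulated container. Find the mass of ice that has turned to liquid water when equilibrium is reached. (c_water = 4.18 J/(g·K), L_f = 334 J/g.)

Water can give up m c ΔT = 474×4.18×28.3 = 56071 J before reaching 0 °C.
To melt every bit of ice: 392×334 = 130928 J.
56071 J < 130928 J, so only part of the ice melts and the system sits at 0 °C.
Mass melted = 56071/334 ≈ 167.9 g.

m_melted ≈ 168 g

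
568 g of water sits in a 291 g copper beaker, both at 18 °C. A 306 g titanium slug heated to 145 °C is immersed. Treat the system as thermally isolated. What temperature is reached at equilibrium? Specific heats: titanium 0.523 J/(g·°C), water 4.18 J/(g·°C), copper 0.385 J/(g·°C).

Energy conservation, ΣQ = 0:
306·0.523·(T − 145) + 568·4.18·(T − 18) + 291·0.385·(T − 18) = 0
(160.04 + 2374.2 + 112.03) T = 160.04·145 + 2374.2·18 + 112.03·18
T = 67958 / 2646.3 = 25.7 °C

T_f ≈ 25.7 °C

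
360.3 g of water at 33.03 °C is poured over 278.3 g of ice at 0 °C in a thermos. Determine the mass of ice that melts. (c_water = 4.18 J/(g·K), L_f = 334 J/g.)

Cooling the water to 0 °C releases 360.3×4.18×33.03 = 49745 J.
To melt every bit of ice: 278.3×334 = 92952 J.
49745 J < 92952 J, so only part of the ice melts and the system sits at 0 °C.
m_melted×334 = 49745  ⇒  m_melted ≈ 148.9 g.

m_melted ≈ 149 g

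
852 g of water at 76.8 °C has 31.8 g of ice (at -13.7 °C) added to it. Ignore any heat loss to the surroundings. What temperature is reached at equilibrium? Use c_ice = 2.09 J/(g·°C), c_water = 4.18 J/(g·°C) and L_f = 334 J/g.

T_f ≈ 70.9 °C

Taking heat into each body as positive, Σ m c ΔT = 0:
warm ice to 0 °C: 31.8×2.09×(0 − (-13.7)) = 910.53
  fusion: m_ice L_f = 31.8×334 = 10621
  warm the meltwater: 132.92 T
  water: 3561.4(T − 76.8)
3694.3 T = 273512 − 11532 = 261981
T ≈ 70.92 °C (positive, so assuming full melt was valid).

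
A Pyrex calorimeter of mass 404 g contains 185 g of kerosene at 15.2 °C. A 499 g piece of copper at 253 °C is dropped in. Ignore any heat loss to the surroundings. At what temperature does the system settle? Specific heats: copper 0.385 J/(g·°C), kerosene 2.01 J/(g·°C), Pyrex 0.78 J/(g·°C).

T_f ≈ 67.2 °C

T_f = Σ m_i c_i T_i / Σ m_i c_i:
T_f = (192.12·253 + 371.85·15.2 + 315.12·15.2) / (192.12 + 371.85 + 315.12)
    = 59047 / 879.09 ≈ 67.17 °C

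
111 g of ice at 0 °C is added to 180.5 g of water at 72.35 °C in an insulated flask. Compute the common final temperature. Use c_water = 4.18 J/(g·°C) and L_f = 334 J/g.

T_f ≈ 14.4 °C

Energy conservation, ΣQ = 0:
fusion: m_ice L_f = 111·334 = 37074
  warm the meltwater: 463.98 T
  water cools: 180.5·4.18·(T − 72.35) = 754.49(T − 72.35)
1218.5 T = 54587 − 37074 = 17513
T ≈ 14.37 °C (positive, so assuming full melt was valid).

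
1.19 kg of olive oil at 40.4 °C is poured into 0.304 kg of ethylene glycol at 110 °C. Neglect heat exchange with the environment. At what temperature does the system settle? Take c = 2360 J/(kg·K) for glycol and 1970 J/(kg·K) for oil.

T_f ≈ 56.7 °C

Set heat shed by the hot body equal to heat absorbed by the cold body:
0.304·2360·(110 − T) = 1.19·1970·(T − 40.4)
717.44(110 − T) = 2344.3(T − 40.4)
3061.7 T = 173628  ⇒  T ≈ 56.71 °C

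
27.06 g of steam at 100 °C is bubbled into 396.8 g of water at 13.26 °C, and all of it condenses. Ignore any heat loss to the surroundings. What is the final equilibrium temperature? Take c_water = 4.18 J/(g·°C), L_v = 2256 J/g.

T_f ≈ 53.3 °C

Sum of m c ΔT and latent-heat terms is zero:
condense steam: −27.06·2256 = −61047; condensate cools 100→T: 27.06·4.18·(T − 100) = 113.11(T − 100); water warms: 396.8·4.18·(T − 13.26) = 1658.6(T − 13.26)
1771.7 T = 61047 + 11311 + 21993 = 94352
T ≈ 53.25 °C, under the boiling point, so the assumption holds.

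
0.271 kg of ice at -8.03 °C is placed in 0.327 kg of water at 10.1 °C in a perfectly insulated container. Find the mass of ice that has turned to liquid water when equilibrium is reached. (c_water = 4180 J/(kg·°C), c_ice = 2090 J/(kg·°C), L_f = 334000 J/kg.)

m_melted ≈ 0.0277 kg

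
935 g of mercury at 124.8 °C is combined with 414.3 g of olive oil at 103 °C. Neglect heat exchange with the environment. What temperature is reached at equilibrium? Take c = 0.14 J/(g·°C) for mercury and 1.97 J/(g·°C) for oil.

T_f ≈ 106.0 °C

Let T be the final temperature. ΣQ_i = 0:
935*0.14*(T − 124.8) + 414.3*1.97*(T − 103) = 0
(130.9 + 816.17) T = 130.9*124.8 + 816.17*103
T ≈ 106.01 °C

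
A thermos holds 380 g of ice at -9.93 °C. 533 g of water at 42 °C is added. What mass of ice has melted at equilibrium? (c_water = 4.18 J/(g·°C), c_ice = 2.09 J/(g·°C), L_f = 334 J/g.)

m_melted ≈ 257 g

Water can give up m c ΔT = 533×4.18×42 = 93573 J before reaching 0 °C.
Of that, 380×2.09×9.93 = 7886.4 J goes to bring the ice to 0 °C, leaving 85687 J.
To melt every bit of ice: 380×334 = 126920 J.
That's not enough to melt it all — equilibrium is at 0 °C with ice remaining.
m_melted×334 = 85687  ⇒  m_melted ≈ 256.5 g.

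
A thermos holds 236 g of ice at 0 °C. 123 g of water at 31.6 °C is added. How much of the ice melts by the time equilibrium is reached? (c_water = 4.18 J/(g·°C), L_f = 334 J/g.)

m_melted ≈ 48.6 g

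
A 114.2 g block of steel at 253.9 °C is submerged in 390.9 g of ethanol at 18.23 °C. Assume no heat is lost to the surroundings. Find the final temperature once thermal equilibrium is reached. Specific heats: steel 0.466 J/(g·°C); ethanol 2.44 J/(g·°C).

T_f ≈ 30.7 °C

T_f is the heat-capacity-weighted average of the initial temperatures:
T_f = (53.22×253.9 + 953.8×18.23) / (53.22 + 953.8)
    = 30900 / 1007 ≈ 30.68 °C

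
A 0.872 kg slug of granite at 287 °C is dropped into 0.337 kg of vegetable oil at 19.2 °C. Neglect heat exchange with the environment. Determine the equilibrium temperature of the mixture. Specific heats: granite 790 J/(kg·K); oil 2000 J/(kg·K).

Set heat shed by the hot body equal to heat absorbed by the cold body:
0.872·790·(287 − T) = 0.337·2000·(T − 19.2)
688.88(287 − T) = 674(T − 19.2)
1362.9 T = 210649  ⇒  T ≈ 154.56 °C

T_f ≈ 154.6 °C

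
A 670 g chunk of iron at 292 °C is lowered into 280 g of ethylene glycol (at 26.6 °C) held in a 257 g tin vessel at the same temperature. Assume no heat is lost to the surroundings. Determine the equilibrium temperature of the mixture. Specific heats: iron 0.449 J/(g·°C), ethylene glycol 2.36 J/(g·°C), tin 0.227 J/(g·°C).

T_f ≈ 104.9 °C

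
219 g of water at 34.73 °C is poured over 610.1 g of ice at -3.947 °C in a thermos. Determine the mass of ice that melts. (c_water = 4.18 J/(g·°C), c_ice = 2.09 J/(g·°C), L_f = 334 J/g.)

Heat available from the water dropping to 0 °C: 219×4.18×34.73 = 31793 J.
Of that, 610.1×2.09×3.947 = 5032.9 J goes to bring the ice to 0 °C, leaving 26760 J.
Melting all 610.1 g of ice would need 610.1×334 = 203773 J.
That's not enough to melt it all — equilibrium is at 0 °C with ice remaining.
m_melt = 26760 / L_f = 80.12 g.

m_melted ≈ 80.1 g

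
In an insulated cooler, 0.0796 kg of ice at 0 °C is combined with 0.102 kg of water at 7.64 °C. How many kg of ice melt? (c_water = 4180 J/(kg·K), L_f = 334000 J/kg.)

m_melted ≈ 0.00975 kg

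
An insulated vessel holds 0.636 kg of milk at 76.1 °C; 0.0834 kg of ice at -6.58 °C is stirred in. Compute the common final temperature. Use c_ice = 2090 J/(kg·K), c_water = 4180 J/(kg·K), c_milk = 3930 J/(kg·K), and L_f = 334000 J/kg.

Taking heat into each body as positive, Σ m c ΔT = 0:
ice -6.58→0 °C: 0.0834·2090·6.58 = 1146.9
  melt ice: 0.0834·334000 = 27856
  warm the meltwater: 348.61 T
  milk: 2499.5(T − 76.1)
2848.1 T = 190210 − 29003 = 161208
T ≈ 56.60 °C (positive, so assuming full melt was valid).

T_f ≈ 56.6 °C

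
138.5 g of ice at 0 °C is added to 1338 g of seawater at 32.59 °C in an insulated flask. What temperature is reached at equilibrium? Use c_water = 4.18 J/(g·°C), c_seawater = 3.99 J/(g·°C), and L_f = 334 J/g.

T_f ≈ 21.6 °C

Sum of m c ΔT and latent-heat terms is zero:
latent heat to melt: 138.5·334 = 46259; meltwater 0→T: 138.5·4.18·T = 578.93 T; seawater cools: 1338·3.99·(T − 32.59) = 5338.6(T − 32.59)
5917.6 T = 173986 − 46259 = 127727
T ≈ 21.58 °C — above 0 °C, consistent with complete melting.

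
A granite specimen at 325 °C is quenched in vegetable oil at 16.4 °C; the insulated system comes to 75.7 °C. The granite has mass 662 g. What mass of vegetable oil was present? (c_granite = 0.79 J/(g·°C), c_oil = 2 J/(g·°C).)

Heat lost by the granite = heat gained by the oil:
662×0.79×(325 − 75.7) = m×2×(75.7 − 16.4)
118.6 m = 130379  ⇒  m ≈ 1099 g

m ≈ 1100 g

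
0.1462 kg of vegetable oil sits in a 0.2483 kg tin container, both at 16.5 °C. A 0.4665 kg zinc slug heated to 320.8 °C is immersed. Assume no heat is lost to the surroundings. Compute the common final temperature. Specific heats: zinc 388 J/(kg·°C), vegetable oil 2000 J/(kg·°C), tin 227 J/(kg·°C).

T_f ≈ 120.5 °C

Let T be the final temperature. ΣQ_i = 0:
0.4665·388·(T − 320.8) + 0.1462·2000·(T − 16.5) + 0.2483·227·(T − 16.5) = 0
181(T − 320.8) + 292.4(T − 16.5) + 56.36(T − 16.5) = 0
529.77 T = 63820
T = 63820/529.77 ≈ 120.47 °C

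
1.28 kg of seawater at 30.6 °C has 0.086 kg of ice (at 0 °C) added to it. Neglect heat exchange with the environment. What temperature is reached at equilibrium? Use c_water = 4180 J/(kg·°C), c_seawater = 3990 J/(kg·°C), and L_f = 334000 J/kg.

Sum of m c ΔT and latent-heat terms is zero:
melt ice: 0.086·334000 = 28724
  meltwater 0→T: 0.086·4180·T = 359.48 T
  seawater: 5107.2(T − 30.6)
5466.7 T = 156280 − 28724 = 127556
T ≈ 23.33 °C — above 0 °C, consistent with complete melting.

T_f ≈ 23.3 °C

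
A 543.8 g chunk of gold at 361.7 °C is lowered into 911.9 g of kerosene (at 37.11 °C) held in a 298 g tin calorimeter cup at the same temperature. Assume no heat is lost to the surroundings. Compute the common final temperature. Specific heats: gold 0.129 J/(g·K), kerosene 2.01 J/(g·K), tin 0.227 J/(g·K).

T_f ≈ 48.7 °C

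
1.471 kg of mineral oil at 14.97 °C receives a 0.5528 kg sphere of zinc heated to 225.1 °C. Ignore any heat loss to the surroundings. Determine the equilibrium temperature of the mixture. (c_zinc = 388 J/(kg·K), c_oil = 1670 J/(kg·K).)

T_f ≈ 31.8 °C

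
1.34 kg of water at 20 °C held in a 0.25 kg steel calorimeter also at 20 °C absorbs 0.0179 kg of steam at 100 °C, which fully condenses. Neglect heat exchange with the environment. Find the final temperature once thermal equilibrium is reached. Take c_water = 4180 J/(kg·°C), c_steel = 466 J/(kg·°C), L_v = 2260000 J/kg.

T_f ≈ 28.0 °C

Energy balance with sensible and latent terms:
steam→water at 100 °C releases m L_v = 0.0179×2260000 = 40454
  condensate cools 100→T: 0.0179×4180×(T − 100) = 74.82(T − 100)
  original water: 5601.2(T − 20)
  steel cup: 0.25×466×(T − 20) = 116.5(T − 20)
5792.5 T = 40454 + 7482.2 + 114354 = 162290
T ≈ 28.02 °C — below 100 °C, confirming all the steam condensed.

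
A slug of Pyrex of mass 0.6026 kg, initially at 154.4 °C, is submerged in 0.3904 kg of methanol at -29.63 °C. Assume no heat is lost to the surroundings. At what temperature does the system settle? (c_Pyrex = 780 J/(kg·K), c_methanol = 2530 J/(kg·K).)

T_f ≈ 29.7 °C

Setting the total heat transfer to zero:
0.6026×780×(T − 154.4) + 0.3904×2530×(T − (-29.63)) = 0
470.03(T − 154.4) + 987.71(T − (-29.63)) = 0
1457.7 T = 43306
T = 43306 / 1457.7 = 29.7 °C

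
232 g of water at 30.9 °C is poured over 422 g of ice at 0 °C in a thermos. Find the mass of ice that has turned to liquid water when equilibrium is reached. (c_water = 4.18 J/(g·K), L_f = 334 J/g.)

Water can give up m c ΔT = 232×4.18×30.9 = 29966 J before reaching 0 °C.
To melt every bit of ice: 422×334 = 140948 J.
That's not enough to melt it all — equilibrium is at 0 °C with ice remaining.
m_melted×334 = 29966  ⇒  m_melted ≈ 89.72 g.

m_melted ≈ 89.7 g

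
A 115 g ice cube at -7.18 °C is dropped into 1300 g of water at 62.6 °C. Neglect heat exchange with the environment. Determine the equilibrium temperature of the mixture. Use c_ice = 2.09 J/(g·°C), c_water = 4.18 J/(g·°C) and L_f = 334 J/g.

T_f ≈ 50.7 °C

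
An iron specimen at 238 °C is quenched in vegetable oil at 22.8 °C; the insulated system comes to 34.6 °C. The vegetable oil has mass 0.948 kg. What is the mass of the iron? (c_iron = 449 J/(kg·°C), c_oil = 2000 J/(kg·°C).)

Heat lost by the iron = heat gained by the oil:
m×449×(238 − 34.6) = 0.948×2000×(34.6 − 22.8)
91327 m = 22373  ⇒  m ≈ 0.245 kg

m ≈ 0.245 kg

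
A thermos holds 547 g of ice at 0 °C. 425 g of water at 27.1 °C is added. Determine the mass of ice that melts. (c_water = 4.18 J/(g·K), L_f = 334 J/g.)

Cooling the water to 0 °C releases 425×4.18×27.1 = 48143 J.
Melting all 547 g of ice would need 547×334 = 182698 J.
48143 J < 182698 J, so only part of the ice melts and the system sits at 0 °C.
m_melted×334 = 48143  ⇒  m_melted ≈ 144.1 g.

m_melted ≈ 144 g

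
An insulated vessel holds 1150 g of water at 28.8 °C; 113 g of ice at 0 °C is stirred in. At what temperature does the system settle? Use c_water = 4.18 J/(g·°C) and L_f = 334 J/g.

Conservation of energy gives ΣQ = 0:
fusion: m_ice L_f = 113×334 = 37742
  warm the meltwater: 472.34 T
  water: 4807(T − 28.8)
5279.3 T = 138442 − 37742 = 100700
T ≈ 19.07 °C — above 0 °C, consistent with complete melting.

T_f ≈ 19.1 °C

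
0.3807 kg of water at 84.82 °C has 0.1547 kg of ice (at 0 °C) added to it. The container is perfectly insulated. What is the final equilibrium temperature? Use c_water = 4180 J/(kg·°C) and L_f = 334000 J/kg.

Taking heat into each body as positive, Σ m c ΔT = 0:
fusion: m_ice L_f = 0.1547×334000 = 51670
  meltwater 0→T: 0.1547×4180×T = 646.65 T
  water: 1591.3(T − 84.82)
2238 T = 134976 − 51670 = 83306
T ≈ 37.22 °C — above 0 °C, consistent with complete melting.

T_f ≈ 37.2 °C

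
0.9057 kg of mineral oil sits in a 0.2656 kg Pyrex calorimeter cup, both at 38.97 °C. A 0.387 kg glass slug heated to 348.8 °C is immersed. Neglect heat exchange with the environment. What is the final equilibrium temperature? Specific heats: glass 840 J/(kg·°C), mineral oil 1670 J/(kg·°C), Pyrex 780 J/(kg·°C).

Setting the total heat transfer to zero:
0.387×840×(T − 348.8) + 0.9057×1670×(T − 38.97) + 0.2656×780×(T − 38.97) = 0
325.08(T − 348.8) + 1512.5(T − 38.97) + 207.17(T − 38.97) = 0
(325.08 + 1512.5 + 207.17) T = 325.08×348.8 + 1512.5×38.97 + 207.17×38.97
T = 180404/2044.8 ≈ 88.23 °C

T_f ≈ 88.2 °C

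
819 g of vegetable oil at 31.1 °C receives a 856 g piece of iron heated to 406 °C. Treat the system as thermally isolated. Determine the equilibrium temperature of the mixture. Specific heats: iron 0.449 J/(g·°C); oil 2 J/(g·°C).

|Q_iron| = |Q_oil|:
856*0.449*(406 − T) = 819*2*(T − 31.1)
384.34(406 − T) = 1638(T − 31.1)
2022.3 T = 206985  ⇒  T ≈ 102.35 °C

T_f ≈ 102.3 °C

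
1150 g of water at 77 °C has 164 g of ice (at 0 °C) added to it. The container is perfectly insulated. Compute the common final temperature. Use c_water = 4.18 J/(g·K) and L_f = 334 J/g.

T_f ≈ 57.4 °C

Taking heat into each body as positive, Σ m c ΔT = 0:
latent heat to melt: 164×334 = 54776
  meltwater 0→T: 164×4.18×T = 685.52 T
  water cools: 1150×4.18×(T − 77) = 4807(T − 77)
5492.5 T = 370139 − 54776 = 315363
T ≈ 57.42 °C (positive, so assuming full melt was valid).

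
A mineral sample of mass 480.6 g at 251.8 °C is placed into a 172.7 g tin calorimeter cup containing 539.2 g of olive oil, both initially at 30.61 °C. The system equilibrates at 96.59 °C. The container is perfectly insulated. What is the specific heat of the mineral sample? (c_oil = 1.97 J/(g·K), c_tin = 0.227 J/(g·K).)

c ≈ 0.974 J/(g·K)

Heat gained plus heat lost sum to zero:
480.6×c×(96.59 − 251.8) + 539.2×1.97×(96.59 − 30.61) + 172.7×0.227×(96.59 − 30.61) = 0
-74594 c = -72672
c = -72672/-74594 ≈ 0.9742 J/(g·K)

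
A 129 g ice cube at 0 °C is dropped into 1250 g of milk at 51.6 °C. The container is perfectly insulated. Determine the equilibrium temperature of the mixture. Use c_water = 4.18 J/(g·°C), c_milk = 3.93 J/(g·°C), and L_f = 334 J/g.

T_f ≈ 38.6 °C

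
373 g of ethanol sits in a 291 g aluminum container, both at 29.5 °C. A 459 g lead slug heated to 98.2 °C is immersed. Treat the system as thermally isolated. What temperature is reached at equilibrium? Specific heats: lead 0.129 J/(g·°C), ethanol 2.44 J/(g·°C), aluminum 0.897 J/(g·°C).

Net heat exchanged in the isolated system is zero:
459*0.129*(T − 98.2) + 373*2.44*(T − 29.5) + 291*0.897*(T − 29.5) = 0
59.21(T − 98.2) + 910.12(T − 29.5) + 261.03(T − 29.5) = 0
1230.4 T = 40363
T ≈ 32.81 °C

T_f ≈ 32.8 °C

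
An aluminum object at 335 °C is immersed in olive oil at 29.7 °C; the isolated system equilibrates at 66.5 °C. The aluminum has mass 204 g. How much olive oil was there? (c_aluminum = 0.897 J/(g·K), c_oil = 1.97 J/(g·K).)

m ≈ 678 g

Heat lost by the aluminum = heat gained by the oil:
204×0.897×(335 − 66.5) = m×1.97×(66.5 − 29.7)
72.5 m = 49132  ⇒  m ≈ 677.7 g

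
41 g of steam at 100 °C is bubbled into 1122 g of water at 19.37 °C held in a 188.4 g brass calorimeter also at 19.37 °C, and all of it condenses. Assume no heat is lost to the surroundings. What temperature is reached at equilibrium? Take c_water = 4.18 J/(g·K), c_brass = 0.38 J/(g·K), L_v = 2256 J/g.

T_f ≈ 40.9 °C

Sum of m c ΔT and latent-heat terms is zero:
steam→water at 100 °C releases m L_v = 41×2256 = 92496; condensed water 100 °C→T: 171.38(T − 100); original water: 4690(T − 19.37); cup: 71.59(T − 19.37)
4932.9 T = 92496 + 17138 + 92231 = 201865
T ≈ 40.92 °C — below 100 °C, confirming all the steam condensed.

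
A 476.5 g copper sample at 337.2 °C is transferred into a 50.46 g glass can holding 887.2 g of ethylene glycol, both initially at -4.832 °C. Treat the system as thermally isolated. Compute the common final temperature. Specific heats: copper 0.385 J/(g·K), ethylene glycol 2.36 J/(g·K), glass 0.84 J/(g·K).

T_f ≈ 22.2 °C

T_f is the heat-capacity-weighted average of the initial temperatures:
T_f = (183.45*337.2 + 2093.8*(-4.832) + 42.39*(-4.832)) / (183.45 + 2093.8 + 42.39)
    = 51538 / 2319.6 ≈ 22.22 °C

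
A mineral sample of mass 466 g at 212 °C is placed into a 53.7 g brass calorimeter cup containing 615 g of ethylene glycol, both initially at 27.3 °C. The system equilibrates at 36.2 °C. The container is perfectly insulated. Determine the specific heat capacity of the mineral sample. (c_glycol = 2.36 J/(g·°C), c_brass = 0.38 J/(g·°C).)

c ≈ 0.16 J/(g·°C)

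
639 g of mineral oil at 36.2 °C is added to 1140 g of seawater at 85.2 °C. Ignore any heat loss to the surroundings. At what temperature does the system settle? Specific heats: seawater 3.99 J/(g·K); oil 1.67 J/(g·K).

T_f ≈ 75.9 °C

Taking heat into each body as positive, Σ m c ΔT = 0:
1140·3.99·(T − 85.2) + 639·1.67·(T − 36.2) = 0
4548.6(T − 85.2) + 1067.1(T − 36.2) = 0
(4548.6 + 1067.1) T = 4548.6·85.2 + 1067.1·36.2
T = 426171/5615.7 ≈ 75.89 °C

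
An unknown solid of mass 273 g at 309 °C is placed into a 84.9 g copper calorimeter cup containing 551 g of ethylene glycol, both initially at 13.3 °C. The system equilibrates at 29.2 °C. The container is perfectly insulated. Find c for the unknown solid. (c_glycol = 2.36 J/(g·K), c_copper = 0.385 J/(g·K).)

c ≈ 0.277 J/(g·K)

Taking heat into each body as positive, Σ m c ΔT = 0:
273·c·(29.2 − 309) + 551·2.36·(29.2 − 13.3) + 84.9·0.385·(29.2 − 13.3) = 0
-76385 c = -21195
c = -21195/-76385 ≈ 0.2775 J/(g·K)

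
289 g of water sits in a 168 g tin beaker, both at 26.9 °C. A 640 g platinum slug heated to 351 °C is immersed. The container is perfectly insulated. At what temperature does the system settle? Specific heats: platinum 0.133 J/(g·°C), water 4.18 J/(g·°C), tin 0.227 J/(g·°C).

T_f ≈ 47.6 °C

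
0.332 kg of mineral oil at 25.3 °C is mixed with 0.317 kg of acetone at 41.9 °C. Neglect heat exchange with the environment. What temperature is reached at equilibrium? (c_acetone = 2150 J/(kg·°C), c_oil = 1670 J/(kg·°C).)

T_f ≈ 34.5 °C

Taking heat into each body as positive, Σ m c ΔT = 0:
0.317*2150*(T − 41.9) + 0.332*1670*(T − 25.3) = 0
681.55(T − 41.9) + 554.44(T − 25.3) = 0
1236 T = 42584
T ≈ 34.45 °C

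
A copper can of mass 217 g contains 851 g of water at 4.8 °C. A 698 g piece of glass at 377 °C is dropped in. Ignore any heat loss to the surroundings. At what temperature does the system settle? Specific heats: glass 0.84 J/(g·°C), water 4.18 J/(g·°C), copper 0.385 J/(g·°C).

T_f ≈ 56.4 °C

Let T be the final temperature. ΣQ_i = 0:
698×0.84×(T − 377) + 851×4.18×(T − 4.8) + 217×0.385×(T − 4.8) = 0
4227 T = 238518
T ≈ 56.43 °C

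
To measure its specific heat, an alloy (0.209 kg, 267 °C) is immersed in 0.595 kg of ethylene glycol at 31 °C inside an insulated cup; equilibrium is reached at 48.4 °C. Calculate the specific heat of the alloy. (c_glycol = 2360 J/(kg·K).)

Conservation of energy gives ΣQ = 0:
0.209×c×(48.4 − 267) + 0.595×2360×(48.4 − 31) = 0
-45.69 c = -24433
c = -24433/-45.69 ≈ 534.8 J/(kg·K)

c ≈ 535 J/(kg·K)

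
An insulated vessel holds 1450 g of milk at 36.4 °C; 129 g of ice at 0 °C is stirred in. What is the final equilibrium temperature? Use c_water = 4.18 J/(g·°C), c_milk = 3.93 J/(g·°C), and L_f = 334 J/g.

T_f ≈ 26.3 °C

Sum of m c ΔT and latent-heat terms is zero:
melt ice: 129·334 = 43086
  warm the meltwater: 539.22 T
  milk: 5698.5(T − 36.4)
6237.7 T = 207425 − 43086 = 164339
T ≈ 26.35 °C — above 0 °C, consistent with complete melting.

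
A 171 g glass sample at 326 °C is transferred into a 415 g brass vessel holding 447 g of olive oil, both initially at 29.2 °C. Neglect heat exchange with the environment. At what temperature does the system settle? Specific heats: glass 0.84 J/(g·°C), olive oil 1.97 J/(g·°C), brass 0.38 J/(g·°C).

T_f ≈ 65.3 °C

With ΣQ=0 the equilibrium temperature is the m·c-weighted mean:
T_f = (143.64×326 + 880.59×29.2 + 157.7×29.2) / (143.64 + 880.59 + 157.7)
    = 77145 / 1181.9 ≈ 65.27 °C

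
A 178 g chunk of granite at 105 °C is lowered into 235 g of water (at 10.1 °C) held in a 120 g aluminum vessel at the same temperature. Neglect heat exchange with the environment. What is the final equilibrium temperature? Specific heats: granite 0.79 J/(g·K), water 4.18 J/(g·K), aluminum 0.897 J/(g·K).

T_f is the heat-capacity-weighted average of the initial temperatures:
T_f = (140.62×105 + 982.3×10.1 + 107.64×10.1) / (140.62 + 982.3 + 107.64)
    = 25773 / 1230.6 ≈ 20.94 °C

T_f ≈ 20.9 °C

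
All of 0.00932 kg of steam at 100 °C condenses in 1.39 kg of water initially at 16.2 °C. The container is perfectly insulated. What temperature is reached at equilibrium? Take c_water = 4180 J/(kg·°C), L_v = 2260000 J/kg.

T_f ≈ 20.4 °C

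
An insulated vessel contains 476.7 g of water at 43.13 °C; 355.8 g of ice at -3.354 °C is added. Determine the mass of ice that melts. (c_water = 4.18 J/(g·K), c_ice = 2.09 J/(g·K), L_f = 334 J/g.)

m_melted ≈ 250 g

Heat available from the water dropping to 0 °C: 476.7×4.18×43.13 = 85941 J.
Of that, 355.8×2.09×3.354 = 2494.1 J goes to bring the ice to 0 °C, leaving 83447 J.
Fully melting the ice requires m_ice L_f = 355.8×334 = 118837 J.
That's not enough to melt it all — equilibrium is at 0 °C with ice remaining.
m_melted×334 = 83447  ⇒  m_melted ≈ 249.8 g.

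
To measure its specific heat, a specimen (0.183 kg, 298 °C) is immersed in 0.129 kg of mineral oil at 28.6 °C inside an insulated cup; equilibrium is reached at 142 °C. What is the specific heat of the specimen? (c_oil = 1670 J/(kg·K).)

c ≈ 856 J/(kg·K)

Heat lost by the specimen = heat gained by the oil:
0.183·c·(298 − 142) = 0.129·1670·(142 − 28.6)
28.55 c = 24430  ⇒  c ≈ 855.7 J/(kg·K)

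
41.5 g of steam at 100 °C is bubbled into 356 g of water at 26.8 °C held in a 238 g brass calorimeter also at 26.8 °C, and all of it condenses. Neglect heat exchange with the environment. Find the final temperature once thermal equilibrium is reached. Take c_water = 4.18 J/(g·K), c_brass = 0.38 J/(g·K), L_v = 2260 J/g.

T_f ≈ 87.6 °C

Sum of m c ΔT and latent-heat terms is zero:
latent heat released on condensation: 41.5·2260 = 93790; condensed water 100 °C→T: 173.47(T − 100); original water: 1488.1(T − 26.8); cup: 90.44(T − 26.8)
1752 T = 93790 + 17347 + 42304 = 153441
T ≈ 87.58 °C (< 100 °C, so full condensation is consistent).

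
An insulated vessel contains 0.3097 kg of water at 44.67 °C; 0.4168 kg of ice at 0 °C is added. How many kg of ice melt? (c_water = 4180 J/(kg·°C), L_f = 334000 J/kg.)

Heat available from the water dropping to 0 °C: 0.3097·4180·44.67 = 57827 J.
Melting all 0.4168 kg of ice would need 0.4168·334000 = 139211 J.
That's not enough to melt it all — equilibrium is at 0 °C with ice remaining.
m_melted·334000 = 57827  ⇒  m_melted ≈ 0.1731 kg.

m_melted ≈ 0.173 kg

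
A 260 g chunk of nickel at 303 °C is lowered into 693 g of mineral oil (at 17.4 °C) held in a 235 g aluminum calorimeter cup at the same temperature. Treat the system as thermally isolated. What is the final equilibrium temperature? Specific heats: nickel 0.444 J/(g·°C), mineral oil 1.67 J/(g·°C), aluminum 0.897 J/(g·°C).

T_f ≈ 39.6 °C

Heat gained plus heat lost sum to zero:
260×0.444×(T − 303) + 693×1.67×(T − 17.4) + 235×0.897×(T − 17.4) = 0
1483.5 T = 58783
T = 58783/1483.5 ≈ 39.62 °C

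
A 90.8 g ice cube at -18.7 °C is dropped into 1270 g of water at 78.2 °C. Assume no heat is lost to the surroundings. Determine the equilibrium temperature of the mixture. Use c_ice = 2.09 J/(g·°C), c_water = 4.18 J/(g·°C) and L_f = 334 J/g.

T_f ≈ 67.0 °C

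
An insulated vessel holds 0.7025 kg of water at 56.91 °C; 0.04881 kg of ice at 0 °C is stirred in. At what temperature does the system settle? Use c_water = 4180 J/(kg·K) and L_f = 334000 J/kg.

Let T be the final temperature. ΣQ_i = 0:
latent heat to melt: 0.04881×334000 = 16303; warm the meltwater: 204.03 T; water cools: 0.7025×4180×(T − 56.91) = 2936.5(T − 56.91)
3140.5 T = 167113 − 16303 = 150811
T ≈ 48.02 °C — above 0 °C, consistent with complete melting.

T_f ≈ 48.0 °C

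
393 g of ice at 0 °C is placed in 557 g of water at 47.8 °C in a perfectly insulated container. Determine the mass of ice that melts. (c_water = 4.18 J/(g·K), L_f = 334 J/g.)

m_melted ≈ 333 g

Cooling the water to 0 °C releases 557×4.18×47.8 = 111291 J.
Fully melting the ice requires m_ice L_f = 393×334 = 131262 J.
Since 111291 < 131262 J, not all the ice melts; equilibrium is at 0 °C.
Mass melted = 111291/334 ≈ 333.2 g.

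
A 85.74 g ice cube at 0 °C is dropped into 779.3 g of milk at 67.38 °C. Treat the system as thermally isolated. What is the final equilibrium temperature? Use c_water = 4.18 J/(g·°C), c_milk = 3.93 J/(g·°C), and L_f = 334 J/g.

T_f ≈ 52.0 °C

Energy balance with sensible and latent terms:
fusion: m_ice L_f = 85.74·334 = 28637; meltwater 0→T: 85.74·4.18·T = 358.39 T; milk cools: 779.3·3.93·(T − 67.38) = 3062.6(T − 67.38)
3421 T = 206361 − 28637 = 177724
T ≈ 51.95 °C — above 0 °C, consistent with complete melting.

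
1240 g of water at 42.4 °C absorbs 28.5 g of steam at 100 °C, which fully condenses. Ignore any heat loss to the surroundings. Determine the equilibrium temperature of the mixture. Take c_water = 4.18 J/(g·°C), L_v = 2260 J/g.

Conservation of energy gives ΣQ = 0:
condense steam: −28.5×2260 = −64410
  condensate cools 100→T: 28.5×4.18×(T − 100) = 119.13(T − 100)
  water warms: 1240×4.18×(T − 42.4) = 5183.2(T − 42.4)
5302.3 T = 64410 + 11913 + 219768 = 296091
T ≈ 55.84 °C — below 100 °C, confirming all the steam condensed.

T_f ≈ 55.8 °C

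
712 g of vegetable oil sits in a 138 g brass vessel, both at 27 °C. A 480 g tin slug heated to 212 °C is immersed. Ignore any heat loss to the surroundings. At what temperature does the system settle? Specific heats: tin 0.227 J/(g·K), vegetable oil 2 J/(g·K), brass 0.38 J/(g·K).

T_f ≈ 39.7 °C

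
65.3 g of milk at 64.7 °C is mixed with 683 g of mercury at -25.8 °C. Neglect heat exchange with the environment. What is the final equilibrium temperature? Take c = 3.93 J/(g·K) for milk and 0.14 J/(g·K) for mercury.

T_f = Σ m_i c_i T_i / Σ m_i c_i:
T_f = (256.63·64.7 + 95.62·(-25.8)) / (256.63 + 95.62)
    = 14137 / 352.25 ≈ 40.13 °C

T_f ≈ 40.1 °C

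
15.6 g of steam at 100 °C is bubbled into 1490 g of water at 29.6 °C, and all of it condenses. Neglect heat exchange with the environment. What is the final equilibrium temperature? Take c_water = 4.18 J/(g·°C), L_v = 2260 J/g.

T_f ≈ 35.9 °C

Let T be the final temperature. ΣQ_i = 0:
steam→water at 100 °C releases m L_v = 15.6·2260 = 35256; condensed water 100 °C→T: 65.21(T − 100); original water: 6228.2(T − 29.6)
6293.4 T = 35256 + 6520.8 + 184355 = 226132
T ≈ 35.93 °C (< 100 °C, so full condensation is consistent).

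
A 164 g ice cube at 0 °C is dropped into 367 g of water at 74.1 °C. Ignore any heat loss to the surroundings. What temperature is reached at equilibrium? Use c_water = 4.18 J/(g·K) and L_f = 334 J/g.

T_f ≈ 26.5 °C

Energy conservation, ΣQ = 0:
fusion: m_ice L_f = 164·334 = 54776; meltwater 0→T: 164·4.18·T = 685.52 T; water cools: 367·4.18·(T − 74.1) = 1534.1(T − 74.1)
2219.6 T = 113674 − 54776 = 58898
T ≈ 26.54 °C. Since T > 0 °C, the all-ice-melts assumption holds.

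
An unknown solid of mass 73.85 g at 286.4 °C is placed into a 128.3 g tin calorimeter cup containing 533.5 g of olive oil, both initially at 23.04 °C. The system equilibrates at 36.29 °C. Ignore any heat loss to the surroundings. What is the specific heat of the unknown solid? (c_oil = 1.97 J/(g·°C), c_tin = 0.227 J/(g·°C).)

c ≈ 0.775 J/(g·°C)

Let T be the final temperature. ΣQ_i = 0:
73.85·c·(36.29 − 286.4) + 533.5·1.97·(36.29 − 23.04) + 128.3·0.227·(36.29 − 23.04) = 0
-18471 c = -14312
c = -14312/-18471 ≈ 0.7748 J/(g·°C)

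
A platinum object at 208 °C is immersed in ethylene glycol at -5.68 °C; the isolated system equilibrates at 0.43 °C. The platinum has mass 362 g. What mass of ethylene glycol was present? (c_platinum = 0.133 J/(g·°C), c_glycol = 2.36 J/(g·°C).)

Heat gained plus heat lost sum to zero:
362×0.133×(0.43 − 208) + m×2.36×(0.43 − (-5.68)) = 0
14.42 m = 9993.7
m = 9993.7/14.42 ≈ 693.1 g

m ≈ 693 g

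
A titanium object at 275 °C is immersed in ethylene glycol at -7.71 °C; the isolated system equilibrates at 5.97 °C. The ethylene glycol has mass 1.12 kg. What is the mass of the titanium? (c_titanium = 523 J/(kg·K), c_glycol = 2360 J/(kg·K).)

m ≈ 0.257 kg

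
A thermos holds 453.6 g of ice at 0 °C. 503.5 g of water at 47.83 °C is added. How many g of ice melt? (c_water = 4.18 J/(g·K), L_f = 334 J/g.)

Cooling the water to 0 °C releases 503.5×4.18×47.83 = 100664 J.
To melt every bit of ice: 453.6×334 = 151502 J.
That's not enough to melt it all — equilibrium is at 0 °C with ice remaining.
Mass melted = 100664/334 ≈ 301.4 g.

m_melted ≈ 301 g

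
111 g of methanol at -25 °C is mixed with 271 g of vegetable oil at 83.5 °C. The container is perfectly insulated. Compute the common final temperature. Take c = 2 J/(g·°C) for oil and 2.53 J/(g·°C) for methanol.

Let T be the final temperature. ΣQ_i = 0:
271×2×(T − 83.5) + 111×2.53×(T − (-25)) = 0
822.83 T = 38236
T ≈ 46.47 °C

T_f ≈ 46.5 °C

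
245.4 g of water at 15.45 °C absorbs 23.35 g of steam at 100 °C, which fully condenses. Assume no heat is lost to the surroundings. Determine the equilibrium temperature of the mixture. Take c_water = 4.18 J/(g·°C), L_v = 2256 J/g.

T_f ≈ 69.7 °C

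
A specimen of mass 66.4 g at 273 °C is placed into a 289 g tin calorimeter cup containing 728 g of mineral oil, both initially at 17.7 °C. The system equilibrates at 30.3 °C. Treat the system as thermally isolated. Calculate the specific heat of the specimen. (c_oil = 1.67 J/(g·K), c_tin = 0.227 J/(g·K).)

c ≈ 1 J/(g·K)

Heat gained plus heat lost sum to zero:
66.4·c·(30.3 − 273) + 728·1.67·(30.3 − 17.7) + 289·0.227·(30.3 − 17.7) = 0
-16115 c = -16145
c = -16145/-16115 ≈ 1.002 J/(g·K)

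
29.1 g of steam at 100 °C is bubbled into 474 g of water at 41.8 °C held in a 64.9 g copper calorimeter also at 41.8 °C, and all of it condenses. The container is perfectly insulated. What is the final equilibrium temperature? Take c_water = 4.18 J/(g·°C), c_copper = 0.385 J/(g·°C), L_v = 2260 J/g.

Sum of m c ΔT and latent-heat terms is zero:
latent heat released on condensation: 29.1×2260 = 65766
  condensate cools 100→T: 29.1×4.18×(T − 100) = 121.64(T − 100)
  water warms: 474×4.18×(T − 41.8) = 1981.3(T − 41.8)
  cup: 24.99(T − 41.8)
2127.9 T = 65766 + 12164 + 83864 = 161793
T ≈ 76.03 °C — below 100 °C, confirming all the steam condensed.

T_f ≈ 76.0 °C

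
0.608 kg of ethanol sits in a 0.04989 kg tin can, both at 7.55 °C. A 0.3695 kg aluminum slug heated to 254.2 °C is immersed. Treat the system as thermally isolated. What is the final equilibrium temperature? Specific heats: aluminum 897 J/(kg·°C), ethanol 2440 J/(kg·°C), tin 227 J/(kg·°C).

Net heat exchanged in the isolated system is zero:
0.3695*897*(T − 254.2) + 0.608*2440*(T − 7.55) + 0.04989*227*(T − 7.55) = 0
331.44(T − 254.2) + 1483.5(T − 7.55) + 11.33(T − 7.55) = 0
1826.3 T = 95539
T = 95539/1826.3 ≈ 52.31 °C

T_f ≈ 52.3 °C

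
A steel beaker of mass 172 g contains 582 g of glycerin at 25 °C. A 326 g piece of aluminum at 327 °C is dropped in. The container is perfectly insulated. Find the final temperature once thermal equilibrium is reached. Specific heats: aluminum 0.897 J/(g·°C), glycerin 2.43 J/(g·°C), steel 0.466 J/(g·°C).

Conservation of energy gives ΣQ = 0:
326×0.897×(T − 327) + 582×2.43×(T − 25) + 172×0.466×(T − 25) = 0
292.42(T − 327) + 1414.3(T − 25) + 80.15(T − 25) = 0
(292.42 + 1414.3 + 80.15) T = 292.42×327 + 1414.3×25 + 80.15×25
T = 132982/1786.8 ≈ 74.42 °C

T_f ≈ 74.4 °C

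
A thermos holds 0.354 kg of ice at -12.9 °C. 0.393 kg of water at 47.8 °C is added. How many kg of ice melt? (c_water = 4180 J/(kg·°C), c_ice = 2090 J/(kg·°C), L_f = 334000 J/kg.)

m_melted ≈ 0.207 kg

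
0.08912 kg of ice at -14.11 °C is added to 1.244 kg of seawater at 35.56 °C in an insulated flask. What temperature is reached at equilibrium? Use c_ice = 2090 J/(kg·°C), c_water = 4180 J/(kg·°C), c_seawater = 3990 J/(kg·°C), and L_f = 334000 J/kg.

T_f ≈ 27.0 °C

Energy conservation, ΣQ = 0:
warm ice to 0 °C: 0.08912×2090×(0 − (-14.11)) = 2628.1; melt ice: 0.08912×334000 = 29766; meltwater 0→T: 0.08912×4180×T = 372.52 T; seawater: 4963.6(T − 35.56)
5336.1 T = 176504 − 32394 = 144110
T ≈ 27.01 °C (positive, so assuming full melt was valid).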